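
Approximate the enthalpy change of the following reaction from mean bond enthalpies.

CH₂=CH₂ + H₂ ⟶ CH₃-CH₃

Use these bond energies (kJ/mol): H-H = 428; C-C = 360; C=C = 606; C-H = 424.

ΔH ≈ −174 kJ

Bonds broken (reactants):
  C-H: 4 × 424 = 1696
  C=C: 1 × 606 = 606
  H-H: 1 × 428 = 428
  Σ(broken) = 2730 kJ
Bonds formed (products):
  C-C: 1 × 360 = 360
  C-H: 6 × 424 = 2544
  Σ(formed) = 2904 kJ
ΔH = Σ(broken) − Σ(formed) = 2730 − 2904 = −174 kJ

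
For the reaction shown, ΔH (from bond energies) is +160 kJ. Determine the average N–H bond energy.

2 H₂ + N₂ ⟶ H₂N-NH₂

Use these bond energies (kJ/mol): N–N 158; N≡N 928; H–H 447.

D(N–H) ≈ 376 kJ/mol

Let D be the N–H bond energy.
Σ(broken) = 2×447 + 1×928 = 1822
Σ(formed) = 4×D + 1×158 = 158 + 4D
ΔH = Σ(broken) − Σ(formed) = (1822) − (158 + 4D) = +1664 − 4D
Setting this equal to +160 kJ gives 4D = 1504, so D = 376 kJ/mol.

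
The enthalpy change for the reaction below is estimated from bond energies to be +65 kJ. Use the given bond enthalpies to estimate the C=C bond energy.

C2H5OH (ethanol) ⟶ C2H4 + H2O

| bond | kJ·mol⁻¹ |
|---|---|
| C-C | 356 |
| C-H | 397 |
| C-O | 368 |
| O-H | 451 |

Let D be the C=C bond energy.
Σ(broken) = 1×356 + 5×397 + 1×368 + 1×451 = 3160
Σ(formed) = 4×397 + 1×D + 2×451 = 2490 + D
ΔH = Σ(broken) − Σ(formed) = (3160) − (2490 + D) = +670 − D
Setting this equal to +65 kJ gives D = 605 kJ/mol.

D(C=C) ≈ 605 kJ/mol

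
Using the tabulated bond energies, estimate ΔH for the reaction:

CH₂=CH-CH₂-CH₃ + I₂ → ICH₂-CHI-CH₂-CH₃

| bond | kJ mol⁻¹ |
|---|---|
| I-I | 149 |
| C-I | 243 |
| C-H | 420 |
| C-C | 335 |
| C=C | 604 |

ΔH ≈ −68 kJ

Bonds broken (reactants):
  C-C: 2 × 335 = 670
  C-H: 8 × 420 = 3360
  C=C: 1 × 604 = 604
  I-I: 1 × 149 = 149
  Σ(broken) = 4783 kJ
Bonds formed (products):
  C-C: 3 × 335 = 1005
  C-H: 8 × 420 = 3360
  C-I: 2 × 243 = 486
  Σ(formed) = 4851 kJ
ΔH = Σ(broken) − Σ(formed) = 4783 − 4851 = −68 kJ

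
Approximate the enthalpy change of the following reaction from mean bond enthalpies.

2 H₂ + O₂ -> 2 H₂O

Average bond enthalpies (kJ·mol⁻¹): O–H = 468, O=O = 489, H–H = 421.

Bonds broken (reactants):
  H–H: 2 × 421 = 842
  O=O: 1 × 489 = 489
  Σ(broken) = 1331 kJ
Bonds formed (products):
  O–H: 4 × 468 = 1872
  Σ(formed) = 1872 kJ
ΔH = Σ(broken) − Σ(formed) = 1331 − 1872 = −541 kJ

ΔH ≈ −541 kJ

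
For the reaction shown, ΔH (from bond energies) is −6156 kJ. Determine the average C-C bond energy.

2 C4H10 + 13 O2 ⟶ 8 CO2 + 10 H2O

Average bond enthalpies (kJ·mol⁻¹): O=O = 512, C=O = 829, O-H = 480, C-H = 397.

Let D be the C-C bond energy.
Σ(broken) = 6×D + 20×397 + 13×512 = 14596 + 6D
Σ(formed) = 16×829 + 20×480 = 22864
ΔH = Σ(broken) − Σ(formed) = (14596 + 6D) − (22864) = −8268 + 6D
Setting this equal to −6156 kJ gives 6D = 2112, so D = 352 kJ/mol.

D(C-C) ≈ 352 kJ/mol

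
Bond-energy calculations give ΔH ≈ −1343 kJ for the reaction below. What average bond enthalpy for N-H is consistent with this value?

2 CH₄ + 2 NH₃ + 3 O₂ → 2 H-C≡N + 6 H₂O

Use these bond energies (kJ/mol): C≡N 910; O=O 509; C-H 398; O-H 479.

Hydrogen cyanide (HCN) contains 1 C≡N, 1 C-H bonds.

D(N-H) ≈ 385 kJ/mol

Let D be the N-H bond energy.
Σ(broken) = 8×398 + 6×D + 3×509 = 4711 + 6D
Σ(formed) = 2×910 + 2×398 + 12×479 = 8364
ΔH = Σ(broken) − Σ(formed) = (4711 + 6D) − (8364) = −3653 + 6D
Setting this equal to −1343 kJ gives 6D = 2310, so D = 385 kJ/mol.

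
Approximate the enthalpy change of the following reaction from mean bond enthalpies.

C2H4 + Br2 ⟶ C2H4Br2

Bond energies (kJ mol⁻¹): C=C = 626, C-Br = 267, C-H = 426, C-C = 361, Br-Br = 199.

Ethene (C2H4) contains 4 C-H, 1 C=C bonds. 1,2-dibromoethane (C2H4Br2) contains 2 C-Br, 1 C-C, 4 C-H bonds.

Bonds broken (reactants):
  Br-Br: 1 × 199 = 199
  C-H: 4 × 426 = 1704
  C=C: 1 × 626 = 626
  Σ(broken) = 2529 kJ
Bonds formed (products):
  C-Br: 2 × 267 = 534
  C-C: 1 × 361 = 361
  C-H: 4 × 426 = 1704
  Σ(formed) = 2599 kJ
ΔH = Σ(broken) − Σ(formed) = 2529 − 2599 = −70 kJ

ΔH ≈ −70 kJ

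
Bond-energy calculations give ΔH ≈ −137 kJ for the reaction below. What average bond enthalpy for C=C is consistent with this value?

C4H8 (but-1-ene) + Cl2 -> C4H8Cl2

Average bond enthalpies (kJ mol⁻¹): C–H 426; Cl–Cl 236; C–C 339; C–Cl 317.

D(C=C) ≈ 600 kJ/mol

Let D be the C=C bond energy.
Σ(broken) = 2×339 + 8×426 + 1×D + 1×236 = 4322 + D
Σ(formed) = 3×339 + 2×317 + 8×426 = 5059
ΔH = Σ(broken) − Σ(formed) = (4322 + D) − (5059) = −737 + D
Setting this equal to −137 kJ gives D = 600 kJ/mol.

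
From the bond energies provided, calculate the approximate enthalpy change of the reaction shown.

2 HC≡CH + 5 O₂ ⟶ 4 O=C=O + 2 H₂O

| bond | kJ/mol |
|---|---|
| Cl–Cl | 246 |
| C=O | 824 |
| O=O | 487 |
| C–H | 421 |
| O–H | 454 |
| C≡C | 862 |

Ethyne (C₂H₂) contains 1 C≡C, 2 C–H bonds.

ΔH ≈ −2565 kJ

Bonds broken (reactants):
  C≡C: 2 × 862 = 1724
  C–H: 4 × 421 = 1684
  O=O: 5 × 487 = 2435
  Σ(broken) = 5843 kJ
Bonds formed (products):
  C=O: 8 × 824 = 6592
  O–H: 4 × 454 = 1816
  Σ(formed) = 8408 kJ
ΔH = Σ(broken) − Σ(formed) = 5843 − 8408 = −2565 kJ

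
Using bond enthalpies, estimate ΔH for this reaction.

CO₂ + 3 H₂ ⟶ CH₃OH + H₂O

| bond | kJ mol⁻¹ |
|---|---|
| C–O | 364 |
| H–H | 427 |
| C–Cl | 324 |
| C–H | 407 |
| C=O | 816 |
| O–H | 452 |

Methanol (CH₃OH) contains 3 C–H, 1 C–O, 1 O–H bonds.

Bonds broken (reactants):
  C=O: 2 × 816 = 1632
  H–H: 3 × 427 = 1281
  Σ(broken) = 2913 kJ
Bonds formed (products):
  C–H: 3 × 407 = 1221
  C–O: 1 × 364 = 364
  O–H: 3 × 452 = 1356
  Σ(formed) = 2941 kJ
ΔH = Σ(broken) − Σ(formed) = 2913 − 2941 = −28 kJ

ΔH ≈ −28 kJ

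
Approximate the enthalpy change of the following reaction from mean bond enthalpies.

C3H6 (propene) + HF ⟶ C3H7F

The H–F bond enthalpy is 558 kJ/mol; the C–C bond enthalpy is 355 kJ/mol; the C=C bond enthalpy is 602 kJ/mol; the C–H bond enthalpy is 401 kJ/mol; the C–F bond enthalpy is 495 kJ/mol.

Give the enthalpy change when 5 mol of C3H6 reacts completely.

Bonds broken (reactants):
  C–C: 1 × 355 = 355
  C–H: 6 × 401 = 2406
  C=C: 1 × 602 = 602
  H–F: 1 × 558 = 558
  Σ(broken) = 3921 kJ
Bonds formed (products):
  C–C: 2 × 355 = 710
  C–F: 1 × 495 = 495
  C–H: 7 × 401 = 2807
  Σ(formed) = 4012 kJ
ΔH = Σ(broken) − Σ(formed) = 3921 − 4012 = −91 kJ
For 5× the reaction as written: 5 × (−91) = −455 kJ

ΔH = −455 kJ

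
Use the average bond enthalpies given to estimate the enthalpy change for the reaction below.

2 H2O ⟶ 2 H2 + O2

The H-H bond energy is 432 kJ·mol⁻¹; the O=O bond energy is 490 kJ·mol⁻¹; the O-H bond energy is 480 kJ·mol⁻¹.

ΔH ≈ +566 kJ

Bonds broken (reactants):
  O-H: 4 × 480 = 1920
  Σ(broken) = 1920 kJ
Bonds formed (products):
  H-H: 2 × 432 = 864
  O=O: 1 × 490 = 490
  Σ(formed) = 1354 kJ
ΔH = Σ(broken) − Σ(formed) = 1920 − 1354 = +566 kJ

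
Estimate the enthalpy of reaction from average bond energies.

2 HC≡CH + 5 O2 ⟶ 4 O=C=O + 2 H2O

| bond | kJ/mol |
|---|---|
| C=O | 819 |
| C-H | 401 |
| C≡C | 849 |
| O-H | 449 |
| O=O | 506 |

Bonds broken (reactants):
  C≡C: 2 × 849 = 1698
  C-H: 4 × 401 = 1604
  O=O: 5 × 506 = 2530
  Σ(broken) = 5832 kJ
Bonds formed (products):
  C=O: 8 × 819 = 6552
  O-H: 4 × 449 = 1796
  Σ(formed) = 8348 kJ
ΔH = Σ(broken) − Σ(formed) = 5832 − 8348 = −2516 kJ

ΔH ≈ −2516 kJ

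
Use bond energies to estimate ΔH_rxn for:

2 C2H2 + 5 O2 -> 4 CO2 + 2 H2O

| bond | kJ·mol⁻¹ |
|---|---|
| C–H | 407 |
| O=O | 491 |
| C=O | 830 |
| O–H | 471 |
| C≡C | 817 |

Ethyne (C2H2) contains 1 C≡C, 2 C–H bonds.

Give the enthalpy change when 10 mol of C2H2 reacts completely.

ΔH = −14035 kJ

Bonds broken (reactants):
  C≡C: 2 × 817 = 1634
  C–H: 4 × 407 = 1628
  O=O: 5 × 491 = 2455
  Σ(broken) = 5717 kJ
Bonds formed (products):
  C=O: 8 × 830 = 6640
  O–H: 4 × 471 = 1884
  Σ(formed) = 8524 kJ
ΔH = Σ(broken) − Σ(formed) = 5717 − 8524 = −2807 kJ
For 5× the reaction as written: 5 × (−2807) = −14035 kJ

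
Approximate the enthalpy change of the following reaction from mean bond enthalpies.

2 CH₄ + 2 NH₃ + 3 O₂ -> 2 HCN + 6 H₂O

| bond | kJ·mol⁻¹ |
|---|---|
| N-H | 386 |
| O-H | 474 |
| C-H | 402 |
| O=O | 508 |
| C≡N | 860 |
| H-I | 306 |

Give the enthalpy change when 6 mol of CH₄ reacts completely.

Bonds broken (reactants):
  C-H: 8 × 402 = 3216
  N-H: 6 × 386 = 2316
  O=O: 3 × 508 = 1524
  Σ(broken) = 7056 kJ
Bonds formed (products):
  C≡N: 2 × 860 = 1720
  C-H: 2 × 402 = 804
  O-H: 12 × 474 = 5688
  Σ(formed) = 8212 kJ
ΔH = Σ(broken) − Σ(formed) = 7056 − 8212 = −1156 kJ
For 3× the reaction as written: 3 × (−1156) = −3468 kJ

ΔH = −3468 kJ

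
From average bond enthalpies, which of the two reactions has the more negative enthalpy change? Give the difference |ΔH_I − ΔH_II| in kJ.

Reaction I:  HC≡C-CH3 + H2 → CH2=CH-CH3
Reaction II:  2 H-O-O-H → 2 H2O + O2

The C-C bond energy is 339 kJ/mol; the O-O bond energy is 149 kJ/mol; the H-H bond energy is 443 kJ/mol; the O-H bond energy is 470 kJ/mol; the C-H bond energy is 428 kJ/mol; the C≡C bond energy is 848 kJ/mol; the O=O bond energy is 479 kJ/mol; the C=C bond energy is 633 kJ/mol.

Reaction I, by 17 kJ

Reaction I:
  Bonds broken (reactants):
    C≡C: 1 × 848 = 848
    C-C: 1 × 339 = 339
    C-H: 4 × 428 = 1712
    H-H: 1 × 443 = 443
    Σ(broken) = 3342 kJ
  Bonds formed (products):
    C-C: 1 × 339 = 339
    C-H: 6 × 428 = 2568
    C=C: 1 × 633 = 633
    Σ(formed) = 3540 kJ
  ΔH_I = 3342 − 3540 = −198 kJ
Reaction II:
  Bonds broken (reactants):
    O-H: 4 × 470 = 1880
    O-O: 2 × 149 = 298
    Σ(broken) = 2178 kJ
  Bonds formed (products):
    O-H: 4 × 470 = 1880
    O=O: 1 × 479 = 479
    Σ(formed) = 2359 kJ
  ΔH_II = 2178 − 2359 = −181 kJ
ΔH_I − ΔH_II = −17 kJ, so reaction I has the more negative ΔH; |ΔH_I − ΔH_II| = 17 kJ.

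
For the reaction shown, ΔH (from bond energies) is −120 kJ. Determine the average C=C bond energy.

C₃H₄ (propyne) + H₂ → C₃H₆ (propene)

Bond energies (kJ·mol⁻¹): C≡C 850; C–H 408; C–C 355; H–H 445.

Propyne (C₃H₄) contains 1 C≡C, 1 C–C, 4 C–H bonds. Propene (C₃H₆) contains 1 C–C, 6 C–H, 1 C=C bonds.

D(C=C) ≈ 599 kJ/mol

Let D be the C=C bond energy.
Σ(broken) = 1×850 + 1×355 + 4×408 + 1×445 = 3282
Σ(formed) = 1×355 + 6×408 + 1×D = 2803 + D
ΔH = Σ(broken) − Σ(formed) = (3282) − (2803 + D) = +479 − D
Setting this equal to −120 kJ gives D = 599 kJ/mol.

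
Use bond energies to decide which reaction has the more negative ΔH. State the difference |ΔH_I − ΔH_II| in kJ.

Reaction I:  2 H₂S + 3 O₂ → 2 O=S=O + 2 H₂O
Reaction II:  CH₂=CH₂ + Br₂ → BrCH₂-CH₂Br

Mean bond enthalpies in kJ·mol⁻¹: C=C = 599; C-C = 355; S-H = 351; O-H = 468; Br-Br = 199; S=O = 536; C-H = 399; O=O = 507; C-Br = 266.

Reaction I, by 1002 kJ

Reaction I:
  Bonds broken (reactants):
    O=O: 3 × 507 = 1521
    S-H: 4 × 351 = 1404
    Σ(broken) = 2925 kJ
  Bonds formed (products):
    O-H: 4 × 468 = 1872
    S=O: 4 × 536 = 2144
    Σ(formed) = 4016 kJ
  ΔH_I = 2925 − 4016 = −1091 kJ
Reaction II:
  Bonds broken (reactants):
    Br-Br: 1 × 199 = 199
    C-H: 4 × 399 = 1596
    C=C: 1 × 599 = 599
    Σ(broken) = 2394 kJ
  Bonds formed (products):
    C-Br: 2 × 266 = 532
    C-C: 1 × 355 = 355
    C-H: 4 × 399 = 1596
    Σ(formed) = 2483 kJ
  ΔH_II = 2394 − 2483 = −89 kJ
ΔH_I − ΔH_II = −1002 kJ, so reaction I has the more negative ΔH; |ΔH_I − ΔH_II| = 1002 kJ.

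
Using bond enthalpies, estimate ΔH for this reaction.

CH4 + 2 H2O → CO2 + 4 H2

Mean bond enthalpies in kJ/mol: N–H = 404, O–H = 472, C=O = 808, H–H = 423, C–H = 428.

ΔH ≈ +292 kJ

Bonds broken (reactants):
  C–H: 4 × 428 = 1712
  O–H: 4 × 472 = 1888
  Σ(broken) = 3600 kJ
Bonds formed (products):
  C=O: 2 × 808 = 1616
  H–H: 4 × 423 = 1692
  Σ(formed) = 3308 kJ
ΔH = Σ(broken) − Σ(formed) = 3600 − 3308 = +292 kJ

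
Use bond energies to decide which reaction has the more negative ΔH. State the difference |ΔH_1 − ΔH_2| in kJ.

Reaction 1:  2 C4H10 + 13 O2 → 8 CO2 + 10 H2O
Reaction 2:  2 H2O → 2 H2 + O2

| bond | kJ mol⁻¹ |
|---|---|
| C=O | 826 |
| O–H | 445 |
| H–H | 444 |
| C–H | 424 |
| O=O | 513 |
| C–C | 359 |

Reaction 1:
  Bonds broken (reactants):
    C–C: 6 × 359 = 2154
    C–H: 20 × 424 = 8480
    O=O: 13 × 513 = 6669
    Σ(broken) = 17303 kJ
  Bonds formed (products):
    C=O: 16 × 826 = 13216
    O–H: 20 × 445 = 8900
    Σ(formed) = 22116 kJ
  ΔH_1 = 17303 − 22116 = −4813 kJ
Reaction 2:
  Bonds broken (reactants):
    O–H: 4 × 445 = 1780
    Σ(broken) = 1780 kJ
  Bonds formed (products):
    H–H: 2 × 444 = 888
    O=O: 1 × 513 = 513
    Σ(formed) = 1401 kJ
  ΔH_2 = 1780 − 1401 = +379 kJ
ΔH_1 − ΔH_2 = −5192 kJ, so reaction 1 has the more negative ΔH; |ΔH_1 − ΔH_2| = 5192 kJ.

Reaction 1, by 5192 kJ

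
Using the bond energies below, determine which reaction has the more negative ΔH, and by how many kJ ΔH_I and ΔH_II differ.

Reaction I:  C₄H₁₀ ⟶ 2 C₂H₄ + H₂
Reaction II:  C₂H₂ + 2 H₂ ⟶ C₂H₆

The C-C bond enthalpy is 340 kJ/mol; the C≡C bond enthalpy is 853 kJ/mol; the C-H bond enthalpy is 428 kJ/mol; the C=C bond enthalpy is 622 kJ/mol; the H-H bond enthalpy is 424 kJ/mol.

Reaction II, by 559 kJ

Reaction I:
  Bonds broken (reactants):
    C-C: 3 × 340 = 1020
    C-H: 10 × 428 = 4280
    Σ(broken) = 5300 kJ
  Bonds formed (products):
    C-H: 8 × 428 = 3424
    C=C: 2 × 622 = 1244
    H-H: 1 × 424 = 424
    Σ(formed) = 5092 kJ
  ΔH_I = 5300 − 5092 = +208 kJ
Reaction II:
  Bonds broken (reactants):
    C≡C: 1 × 853 = 853
    C-H: 2 × 428 = 856
    H-H: 2 × 424 = 848
    Σ(broken) = 2557 kJ
  Bonds formed (products):
    C-C: 1 × 340 = 340
    C-H: 6 × 428 = 2568
    Σ(formed) = 2908 kJ
  ΔH_II = 2557 − 2908 = −351 kJ
ΔH_I − ΔH_II = +559 kJ, so reaction II has the more negative ΔH; |ΔH_I − ΔH_II| = 559 kJ.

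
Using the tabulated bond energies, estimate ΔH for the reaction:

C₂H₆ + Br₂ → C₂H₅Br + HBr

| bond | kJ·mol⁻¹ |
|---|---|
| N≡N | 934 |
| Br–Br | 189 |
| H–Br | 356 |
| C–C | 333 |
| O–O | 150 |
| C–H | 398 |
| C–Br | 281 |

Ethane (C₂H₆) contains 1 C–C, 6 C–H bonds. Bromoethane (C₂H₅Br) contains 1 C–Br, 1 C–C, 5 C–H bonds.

Bonds broken (reactants):
  Br–Br: 1 × 189 = 189
  C–C: 1 × 333 = 333
  C–H: 6 × 398 = 2388
  Σ(broken) = 2910 kJ
Bonds formed (products):
  C–Br: 1 × 281 = 281
  C–C: 1 × 333 = 333
  C–H: 5 × 398 = 1990
  H–Br: 1 × 356 = 356
  Σ(formed) = 2960 kJ
ΔH = Σ(broken) − Σ(formed) = 2910 − 2960 = −50 kJ

ΔH ≈ −50 kJ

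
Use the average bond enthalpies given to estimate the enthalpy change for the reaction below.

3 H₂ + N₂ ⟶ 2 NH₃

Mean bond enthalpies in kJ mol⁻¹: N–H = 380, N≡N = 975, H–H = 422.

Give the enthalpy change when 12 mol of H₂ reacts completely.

ΔH = −156 kJ

Bonds broken (reactants):
  H–H: 3 × 422 = 1266
  N≡N: 1 × 975 = 975
  Σ(broken) = 2241 kJ
Bonds formed (products):
  N–H: 6 × 380 = 2280
  Σ(formed) = 2280 kJ
ΔH = Σ(broken) − Σ(formed) = 2241 − 2280 = −39 kJ
For 4× the reaction as written: 4 × (−39) = −156 kJ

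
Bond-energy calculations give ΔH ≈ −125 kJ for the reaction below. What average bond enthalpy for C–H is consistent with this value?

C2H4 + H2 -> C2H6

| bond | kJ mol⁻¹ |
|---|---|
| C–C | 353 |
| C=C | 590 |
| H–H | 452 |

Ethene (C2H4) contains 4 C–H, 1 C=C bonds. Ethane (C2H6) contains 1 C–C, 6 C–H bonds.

D(C–H) ≈ 407 kJ/mol

Let D be the C–H bond energy.
Σ(broken) = 4×D + 1×590 + 1×452 = 1042 + 4D
Σ(formed) = 1×353 + 6×D = 353 + 6D
ΔH = Σ(broken) − Σ(formed) = (1042 + 4D) − (353 + 6D) = +689 − 2D
Setting this equal to −125 kJ gives 2D = 814, so D = 407 kJ/mol.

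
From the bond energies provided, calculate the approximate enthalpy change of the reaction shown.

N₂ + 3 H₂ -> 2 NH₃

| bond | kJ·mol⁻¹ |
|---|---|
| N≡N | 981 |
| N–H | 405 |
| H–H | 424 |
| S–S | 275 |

ΔH ≈ −177 kJ

Bonds broken (reactants):
  H–H: 3 × 424 = 1272
  N≡N: 1 × 981 = 981
  Σ(broken) = 2253 kJ
Bonds formed (products):
  N–H: 6 × 405 = 2430
  Σ(formed) = 2430 kJ
ΔH = Σ(broken) − Σ(formed) = 2253 − 2430 = −177 kJ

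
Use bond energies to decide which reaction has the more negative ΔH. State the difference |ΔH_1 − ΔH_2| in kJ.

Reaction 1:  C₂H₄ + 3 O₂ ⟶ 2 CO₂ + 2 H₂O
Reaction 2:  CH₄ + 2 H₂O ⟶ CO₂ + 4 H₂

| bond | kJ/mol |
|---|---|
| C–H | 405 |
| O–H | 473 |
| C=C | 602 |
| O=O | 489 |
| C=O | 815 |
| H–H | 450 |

Reaction 1:
  Bonds broken (reactants):
    C–H: 4 × 405 = 1620
    C=C: 1 × 602 = 602
    O=O: 3 × 489 = 1467
    Σ(broken) = 3689 kJ
  Bonds formed (products):
    C=O: 4 × 815 = 3260
    O–H: 4 × 473 = 1892
    Σ(formed) = 5152 kJ
  ΔH_1 = 3689 − 5152 = −1463 kJ
Reaction 2:
  Bonds broken (reactants):
    C–H: 4 × 405 = 1620
    O–H: 4 × 473 = 1892
    Σ(broken) = 3512 kJ
  Bonds formed (products):
    C=O: 2 × 815 = 1630
    H–H: 4 × 450 = 1800
    Σ(formed) = 3430 kJ
  ΔH_2 = 3512 − 3430 = +82 kJ
ΔH_1 − ΔH_2 = −1545 kJ, so reaction 1 has the more negative ΔH; |ΔH_1 − ΔH_2| = 1545 kJ.

Reaction 1, by 1545 kJ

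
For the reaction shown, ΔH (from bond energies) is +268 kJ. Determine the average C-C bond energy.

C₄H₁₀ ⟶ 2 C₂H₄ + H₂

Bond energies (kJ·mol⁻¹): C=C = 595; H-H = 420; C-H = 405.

Let D be the C-C bond energy.
Σ(broken) = 3×D + 10×405 = 4050 + 3D
Σ(formed) = 8×405 + 2×595 + 1×420 = 4850
ΔH = Σ(broken) − Σ(formed) = (4050 + 3D) − (4850) = −800 + 3D
Setting this equal to +268 kJ gives 3D = 1068, so D = 356 kJ/mol.

D(C-C) ≈ 356 kJ/mol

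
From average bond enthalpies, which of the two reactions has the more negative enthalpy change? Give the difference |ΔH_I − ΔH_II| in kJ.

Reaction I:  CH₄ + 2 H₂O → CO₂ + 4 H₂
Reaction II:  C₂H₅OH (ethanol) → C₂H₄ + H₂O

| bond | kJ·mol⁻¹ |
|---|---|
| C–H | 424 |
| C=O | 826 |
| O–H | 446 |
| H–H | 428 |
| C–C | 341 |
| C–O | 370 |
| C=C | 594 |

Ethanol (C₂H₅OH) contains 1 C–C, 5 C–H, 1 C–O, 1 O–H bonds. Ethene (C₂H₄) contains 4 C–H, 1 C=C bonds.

Reaction I:
  Bonds broken (reactants):
    C–H: 4 × 424 = 1696
    O–H: 4 × 446 = 1784
    Σ(broken) = 3480 kJ
  Bonds formed (products):
    C=O: 2 × 826 = 1652
    H–H: 4 × 428 = 1712
    Σ(formed) = 3364 kJ
  ΔH_I = 3480 − 3364 = +116 kJ
Reaction II:
  Bonds broken (reactants):
    C–C: 1 × 341 = 341
    C–H: 5 × 424 = 2120
    C–O: 1 × 370 = 370
    O–H: 1 × 446 = 446
    Σ(broken) = 3277 kJ
  Bonds formed (products):
    C–H: 4 × 424 = 1696
    C=C: 1 × 594 = 594
    O–H: 2 × 446 = 892
    Σ(formed) = 3182 kJ
  ΔH_II = 3277 − 3182 = +95 kJ
ΔH_I − ΔH_II = +21 kJ, so reaction II has the more negative ΔH; |ΔH_I − ΔH_II| = 21 kJ.

Reaction II, by 21 kJ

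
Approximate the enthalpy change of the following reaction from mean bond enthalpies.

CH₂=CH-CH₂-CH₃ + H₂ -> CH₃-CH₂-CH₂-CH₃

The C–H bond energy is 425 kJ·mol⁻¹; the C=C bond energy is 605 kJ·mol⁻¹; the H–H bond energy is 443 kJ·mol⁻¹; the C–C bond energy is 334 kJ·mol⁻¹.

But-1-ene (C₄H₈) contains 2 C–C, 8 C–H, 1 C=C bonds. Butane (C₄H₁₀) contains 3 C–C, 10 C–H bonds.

ΔH ≈ −136 kJ

Bonds broken (reactants):
  C–C: 2 × 334 = 668
  C–H: 8 × 425 = 3400
  C=C: 1 × 605 = 605
  H–H: 1 × 443 = 443
  Σ(broken) = 5116 kJ
Bonds formed (products):
  C–C: 3 × 334 = 1002
  C–H: 10 × 425 = 4250
  Σ(formed) = 5252 kJ
ΔH = Σ(broken) − Σ(formed) = 5116 − 5252 = −136 kJ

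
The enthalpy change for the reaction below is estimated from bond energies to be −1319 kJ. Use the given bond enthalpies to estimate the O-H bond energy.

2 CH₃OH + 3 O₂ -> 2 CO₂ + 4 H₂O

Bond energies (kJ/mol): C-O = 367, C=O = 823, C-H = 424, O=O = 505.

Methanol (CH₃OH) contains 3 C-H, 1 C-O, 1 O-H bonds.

D(O-H) ≈ 470 kJ/mol

Let D be the O-H bond energy.
Σ(broken) = 6×424 + 2×367 + 2×D + 3×505 = 4793 + 2D
Σ(formed) = 4×823 + 8×D = 3292 + 8D
ΔH = Σ(broken) − Σ(formed) = (4793 + 2D) − (3292 + 8D) = +1501 − 6D
Setting this equal to −1319 kJ gives 6D = 2820, so D = 470 kJ/mol.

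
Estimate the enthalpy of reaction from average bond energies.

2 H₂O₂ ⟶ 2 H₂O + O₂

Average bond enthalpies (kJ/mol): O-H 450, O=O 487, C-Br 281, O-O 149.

Bonds broken (reactants):
  O-H: 4 × 450 = 1800
  O-O: 2 × 149 = 298
  Σ(broken) = 2098 kJ
Bonds formed (products):
  O-H: 4 × 450 = 1800
  O=O: 1 × 487 = 487
  Σ(formed) = 2287 kJ
ΔH = Σ(broken) − Σ(formed) = 2098 − 2287 = −189 kJ

ΔH ≈ −189 kJ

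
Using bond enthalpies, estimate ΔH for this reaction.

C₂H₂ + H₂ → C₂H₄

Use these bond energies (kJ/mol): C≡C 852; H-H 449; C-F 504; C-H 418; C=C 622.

Bonds broken (reactants):
  C≡C: 1 × 852 = 852
  C-H: 2 × 418 = 836
  H-H: 1 × 449 = 449
  Σ(broken) = 2137 kJ
Bonds formed (products):
  C-H: 4 × 418 = 1672
  C=C: 1 × 622 = 622
  Σ(formed) = 2294 kJ
ΔH = Σ(broken) − Σ(formed) = 2137 − 2294 = −157 kJ

ΔH ≈ −157 kJ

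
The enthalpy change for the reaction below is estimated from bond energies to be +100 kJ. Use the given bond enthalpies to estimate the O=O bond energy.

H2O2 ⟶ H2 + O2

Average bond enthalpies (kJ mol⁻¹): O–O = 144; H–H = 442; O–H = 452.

D(O=O) ≈ 506 kJ/mol

Let D be the O=O bond energy.
Σ(broken) = 2×452 + 1×144 = 1048
Σ(formed) = 1×442 + 1×D = 442 + D
ΔH = Σ(broken) − Σ(formed) = (1048) − (442 + D) = +606 − D
Setting this equal to +100 kJ gives D = 506 kJ/mol.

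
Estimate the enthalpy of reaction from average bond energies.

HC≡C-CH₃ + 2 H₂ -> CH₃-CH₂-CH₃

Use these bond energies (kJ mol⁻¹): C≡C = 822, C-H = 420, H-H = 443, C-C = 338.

ΔH ≈ −310 kJ

Bonds broken (reactants):
  C≡C: 1 × 822 = 822
  C-C: 1 × 338 = 338
  C-H: 4 × 420 = 1680
  H-H: 2 × 443 = 886
  Σ(broken) = 3726 kJ
Bonds formed (products):
  C-C: 2 × 338 = 676
  C-H: 8 × 420 = 3360
  Σ(formed) = 4036 kJ
ΔH = Σ(broken) − Σ(formed) = 3726 − 4036 = −310 kJ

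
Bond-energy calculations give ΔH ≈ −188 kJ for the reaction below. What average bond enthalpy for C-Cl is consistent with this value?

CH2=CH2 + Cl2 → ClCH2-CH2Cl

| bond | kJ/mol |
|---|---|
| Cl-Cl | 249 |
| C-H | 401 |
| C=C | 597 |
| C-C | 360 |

Let D be the C-Cl bond energy.
Σ(broken) = 4×401 + 1×597 + 1×249 = 2450
Σ(formed) = 1×360 + 2×D + 4×401 = 1964 + 2D
ΔH = Σ(broken) − Σ(formed) = (2450) − (1964 + 2D) = +486 − 2D
Setting this equal to −188 kJ gives 2D = 674, so D = 337 kJ/mol.

D(C-Cl) ≈ 337 kJ/mol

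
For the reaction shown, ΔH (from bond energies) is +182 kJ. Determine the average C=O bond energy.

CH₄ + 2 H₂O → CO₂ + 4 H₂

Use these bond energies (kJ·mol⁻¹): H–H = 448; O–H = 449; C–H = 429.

D(C=O) ≈ 769 kJ/mol

Let D be the C=O bond energy.
Σ(broken) = 4×429 + 4×449 = 3512
Σ(formed) = 2×D + 4×448 = 1792 + 2D
ΔH = Σ(broken) − Σ(formed) = (3512) − (1792 + 2D) = +1720 − 2D
Setting this equal to +182 kJ gives 2D = 1538, so D = 769 kJ/mol.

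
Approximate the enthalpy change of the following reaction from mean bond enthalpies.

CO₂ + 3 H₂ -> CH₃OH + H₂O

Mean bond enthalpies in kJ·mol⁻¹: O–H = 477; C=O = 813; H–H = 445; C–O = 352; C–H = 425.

Bonds broken (reactants):
  C=O: 2 × 813 = 1626
  H–H: 3 × 445 = 1335
  Σ(broken) = 2961 kJ
Bonds formed (products):
  C–H: 3 × 425 = 1275
  C–O: 1 × 352 = 352
  O–H: 3 × 477 = 1431
  Σ(formed) = 3058 kJ
ΔH = Σ(broken) − Σ(formed) = 2961 − 3058 = −97 kJ

ΔH ≈ −97 kJ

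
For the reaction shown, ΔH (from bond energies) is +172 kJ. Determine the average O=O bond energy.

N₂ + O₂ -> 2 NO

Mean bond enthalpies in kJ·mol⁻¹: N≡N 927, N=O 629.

D(O=O) ≈ 503 kJ/mol

Let D be the O=O bond energy.
Σ(broken) = 1×927 + 1×D = 927 + D
Σ(formed) = 2×629 = 1258
ΔH = Σ(broken) − Σ(formed) = (927 + D) − (1258) = −331 + D
Setting this equal to +172 kJ gives D = 503 kJ/mol.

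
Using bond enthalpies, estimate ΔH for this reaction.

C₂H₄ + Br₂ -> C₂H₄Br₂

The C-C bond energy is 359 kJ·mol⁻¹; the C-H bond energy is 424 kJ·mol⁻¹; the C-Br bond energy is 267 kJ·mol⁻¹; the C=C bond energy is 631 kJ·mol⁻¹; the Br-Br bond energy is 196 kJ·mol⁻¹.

ΔH ≈ −66 kJ

Bonds broken (reactants):
  Br-Br: 1 × 196 = 196
  C-H: 4 × 424 = 1696
  C=C: 1 × 631 = 631
  Σ(broken) = 2523 kJ
Bonds formed (products):
  C-Br: 2 × 267 = 534
  C-C: 1 × 359 = 359
  C-H: 4 × 424 = 1696
  Σ(formed) = 2589 kJ
ΔH = Σ(broken) − Σ(formed) = 2523 − 2589 = −66 kJ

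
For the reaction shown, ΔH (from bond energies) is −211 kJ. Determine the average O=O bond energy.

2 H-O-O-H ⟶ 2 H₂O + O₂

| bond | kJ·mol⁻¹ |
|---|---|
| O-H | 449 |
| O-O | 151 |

D(O=O) ≈ 513 kJ/mol

Let D be the O=O bond energy.
Σ(broken) = 4×449 + 2×151 = 2098
Σ(formed) = 4×449 + 1×D = 1796 + D
ΔH = Σ(broken) − Σ(formed) = (2098) − (1796 + D) = +302 − D
Setting this equal to −211 kJ gives D = 513 kJ/mol.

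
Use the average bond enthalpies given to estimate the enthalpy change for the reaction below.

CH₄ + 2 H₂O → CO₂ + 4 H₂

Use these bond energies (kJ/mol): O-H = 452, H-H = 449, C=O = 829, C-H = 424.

Bonds broken (reactants):
  C-H: 4 × 424 = 1696
  O-H: 4 × 452 = 1808
  Σ(broken) = 3504 kJ
Bonds formed (products):
  C=O: 2 × 829 = 1658
  H-H: 4 × 449 = 1796
  Σ(formed) = 3454 kJ
ΔH = Σ(broken) − Σ(formed) = 3504 − 3454 = +50 kJ

ΔH ≈ +50 kJ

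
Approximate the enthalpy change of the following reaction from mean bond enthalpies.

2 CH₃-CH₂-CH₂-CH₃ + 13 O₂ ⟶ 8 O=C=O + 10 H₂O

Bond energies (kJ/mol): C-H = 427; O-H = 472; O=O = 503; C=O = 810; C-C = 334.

Bonds broken (reactants):
  C-C: 6 × 334 = 2004
  C-H: 20 × 427 = 8540
  O=O: 13 × 503 = 6539
  Σ(broken) = 17083 kJ
Bonds formed (products):
  C=O: 16 × 810 = 12960
  O-H: 20 × 472 = 9440
  Σ(formed) = 22400 kJ
ΔH = Σ(broken) − Σ(formed) = 17083 − 22400 = −5317 kJ

ΔH ≈ −5317 kJ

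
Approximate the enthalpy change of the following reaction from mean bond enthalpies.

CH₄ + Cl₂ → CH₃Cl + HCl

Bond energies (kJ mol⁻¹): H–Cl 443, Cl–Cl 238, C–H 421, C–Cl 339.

ΔH ≈ −123 kJ

Bonds broken (reactants):
  C–H: 4 × 421 = 1684
  Cl–Cl: 1 × 238 = 238
  Σ(broken) = 1922 kJ
Bonds formed (products):
  C–Cl: 1 × 339 = 339
  C–H: 3 × 421 = 1263
  H–Cl: 1 × 443 = 443
  Σ(formed) = 2045 kJ
ΔH = Σ(broken) − Σ(formed) = 1922 − 2045 = −123 kJ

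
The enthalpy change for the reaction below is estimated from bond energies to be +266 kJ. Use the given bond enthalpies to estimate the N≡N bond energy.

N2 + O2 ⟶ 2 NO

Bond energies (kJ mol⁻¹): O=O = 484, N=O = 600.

Let D be the N≡N bond energy.
Σ(broken) = 1×D + 1×484 = 484 + D
Σ(formed) = 2×600 = 1200
ΔH = Σ(broken) − Σ(formed) = (484 + D) − (1200) = −716 + D
Setting this equal to +266 kJ gives D = 982 kJ/mol.

D(N≡N) ≈ 982 kJ/mol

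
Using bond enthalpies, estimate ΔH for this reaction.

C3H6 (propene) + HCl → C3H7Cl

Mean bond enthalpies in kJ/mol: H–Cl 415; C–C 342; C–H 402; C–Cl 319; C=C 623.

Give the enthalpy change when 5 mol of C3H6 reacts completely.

ΔH = −125 kJ

Bonds broken (reactants):
  C–C: 1 × 342 = 342
  C–H: 6 × 402 = 2412
  C=C: 1 × 623 = 623
  H–Cl: 1 × 415 = 415
  Σ(broken) = 3792 kJ
Bonds formed (products):
  C–C: 2 × 342 = 684
  C–Cl: 1 × 319 = 319
  C–H: 7 × 402 = 2814
  Σ(formed) = 3817 kJ
ΔH = Σ(broken) − Σ(formed) = 3792 − 3817 = −25 kJ
For 5× the reaction as written: 5 × (−25) = −125 kJ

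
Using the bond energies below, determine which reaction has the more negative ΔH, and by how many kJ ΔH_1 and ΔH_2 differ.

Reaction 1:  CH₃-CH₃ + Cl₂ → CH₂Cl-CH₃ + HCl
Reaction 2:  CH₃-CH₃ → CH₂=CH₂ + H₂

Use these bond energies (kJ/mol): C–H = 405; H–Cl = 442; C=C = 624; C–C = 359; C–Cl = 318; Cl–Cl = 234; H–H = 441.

Reaction 1, by 225 kJ

Reaction 1:
  Bonds broken (reactants):
    C–C: 1 × 359 = 359
    C–H: 6 × 405 = 2430
    Cl–Cl: 1 × 234 = 234
    Σ(broken) = 3023 kJ
  Bonds formed (products):
    C–C: 1 × 359 = 359
    C–Cl: 1 × 318 = 318
    C–H: 5 × 405 = 2025
    H–Cl: 1 × 442 = 442
    Σ(formed) = 3144 kJ
  ΔH_1 = 3023 − 3144 = −121 kJ
Reaction 2:
  Bonds broken (reactants):
    C–C: 1 × 359 = 359
    C–H: 6 × 405 = 2430
    Σ(broken) = 2789 kJ
  Bonds formed (products):
    C–H: 4 × 405 = 1620
    C=C: 1 × 624 = 624
    H–H: 1 × 441 = 441
    Σ(formed) = 2685 kJ
  ΔH_2 = 2789 − 2685 = +104 kJ
ΔH_1 − ΔH_2 = −225 kJ, so reaction 1 has the more negative ΔH; |ΔH_1 − ΔH_2| = 225 kJ.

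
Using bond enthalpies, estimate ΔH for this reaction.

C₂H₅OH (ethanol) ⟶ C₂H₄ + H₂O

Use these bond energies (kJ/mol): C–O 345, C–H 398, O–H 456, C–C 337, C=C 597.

Bonds broken (reactants):
  C–C: 1 × 337 = 337
  C–H: 5 × 398 = 1990
  C–O: 1 × 345 = 345
  O–H: 1 × 456 = 456
  Σ(broken) = 3128 kJ
Bonds formed (products):
  C–H: 4 × 398 = 1592
  C=C: 1 × 597 = 597
  O–H: 2 × 456 = 912
  Σ(formed) = 3101 kJ
ΔH = Σ(broken) − Σ(formed) = 3128 − 3101 = +27 kJ

ΔH ≈ +27 kJ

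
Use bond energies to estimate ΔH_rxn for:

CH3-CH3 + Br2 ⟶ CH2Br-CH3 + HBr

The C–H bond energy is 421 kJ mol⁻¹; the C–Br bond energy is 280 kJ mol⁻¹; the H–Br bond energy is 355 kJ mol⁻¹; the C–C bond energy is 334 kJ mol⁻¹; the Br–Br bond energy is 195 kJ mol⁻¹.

Bonds broken (reactants):
  Br–Br: 1 × 195 = 195
  C–C: 1 × 334 = 334
  C–H: 6 × 421 = 2526
  Σ(broken) = 3055 kJ
Bonds formed (products):
  C–Br: 1 × 280 = 280
  C–C: 1 × 334 = 334
  C–H: 5 × 421 = 2105
  H–Br: 1 × 355 = 355
  Σ(formed) = 3074 kJ
ΔH = Σ(broken) − Σ(formed) = 3055 − 3074 = −19 kJ

ΔH ≈ −19 kJ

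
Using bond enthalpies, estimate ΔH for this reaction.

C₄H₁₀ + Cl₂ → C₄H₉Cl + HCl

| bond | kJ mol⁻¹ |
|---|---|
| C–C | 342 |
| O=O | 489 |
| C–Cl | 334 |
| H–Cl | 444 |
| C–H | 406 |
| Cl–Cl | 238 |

ΔH ≈ −134 kJ

Bonds broken (reactants):
  C–C: 3 × 342 = 1026
  C–H: 10 × 406 = 4060
  Cl–Cl: 1 × 238 = 238
  Σ(broken) = 5324 kJ
Bonds formed (products):
  C–C: 3 × 342 = 1026
  C–Cl: 1 × 334 = 334
  C–H: 9 × 406 = 3654
  H–Cl: 1 × 444 = 444
  Σ(formed) = 5458 kJ
ΔH = Σ(broken) − Σ(formed) = 5324 − 5458 = −134 kJ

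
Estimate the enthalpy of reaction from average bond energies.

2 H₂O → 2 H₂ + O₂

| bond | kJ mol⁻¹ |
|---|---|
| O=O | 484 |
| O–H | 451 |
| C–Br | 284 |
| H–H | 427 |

ΔH ≈ +466 kJ

Bonds broken (reactants):
  O–H: 4 × 451 = 1804
  Σ(broken) = 1804 kJ
Bonds formed (products):
  H–H: 2 × 427 = 854
  O=O: 1 × 484 = 484
  Σ(formed) = 1338 kJ
ΔH = Σ(broken) − Σ(formed) = 1804 − 1338 = +466 kJ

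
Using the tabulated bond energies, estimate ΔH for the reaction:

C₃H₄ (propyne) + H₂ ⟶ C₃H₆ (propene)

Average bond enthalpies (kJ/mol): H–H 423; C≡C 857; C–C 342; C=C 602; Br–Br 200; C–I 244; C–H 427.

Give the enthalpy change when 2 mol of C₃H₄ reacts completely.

ΔH = −352 kJ

Bonds broken (reactants):
  C≡C: 1 × 857 = 857
  C–C: 1 × 342 = 342
  C–H: 4 × 427 = 1708
  H–H: 1 × 423 = 423
  Σ(broken) = 3330 kJ
Bonds formed (products):
  C–C: 1 × 342 = 342
  C–H: 6 × 427 = 2562
  C=C: 1 × 602 = 602
  Σ(formed) = 3506 kJ
ΔH = Σ(broken) − Σ(formed) = 3330 − 3506 = −176 kJ
For 2× the reaction as written: 2 × (−176) = −352 kJ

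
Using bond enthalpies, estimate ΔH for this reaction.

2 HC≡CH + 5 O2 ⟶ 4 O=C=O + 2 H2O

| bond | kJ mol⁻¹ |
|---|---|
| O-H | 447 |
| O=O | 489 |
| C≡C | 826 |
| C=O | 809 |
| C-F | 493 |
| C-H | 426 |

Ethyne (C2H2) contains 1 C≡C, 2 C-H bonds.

ΔH ≈ −2459 kJ

Bonds broken (reactants):
  C≡C: 2 × 826 = 1652
  C-H: 4 × 426 = 1704
  O=O: 5 × 489 = 2445
  Σ(broken) = 5801 kJ
Bonds formed (products):
  C=O: 8 × 809 = 6472
  O-H: 4 × 447 = 1788
  Σ(formed) = 8260 kJ
ΔH = Σ(broken) − Σ(formed) = 5801 − 8260 = −2459 kJ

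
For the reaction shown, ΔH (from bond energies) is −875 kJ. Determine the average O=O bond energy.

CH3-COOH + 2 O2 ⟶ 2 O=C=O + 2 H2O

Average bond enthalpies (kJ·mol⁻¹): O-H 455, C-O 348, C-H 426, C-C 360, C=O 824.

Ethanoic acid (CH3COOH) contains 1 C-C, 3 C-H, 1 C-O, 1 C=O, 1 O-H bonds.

D(O=O) ≈ 488 kJ/mol

Let D be the O=O bond energy.
Σ(broken) = 1×360 + 3×426 + 1×348 + 1×824 + 1×455 + 2×D = 3265 + 2D
Σ(formed) = 4×824 + 4×455 = 5116
ΔH = Σ(broken) − Σ(formed) = (3265 + 2D) − (5116) = −1851 + 2D
Setting this equal to −875 kJ gives 2D = 976, so D = 488 kJ/mol.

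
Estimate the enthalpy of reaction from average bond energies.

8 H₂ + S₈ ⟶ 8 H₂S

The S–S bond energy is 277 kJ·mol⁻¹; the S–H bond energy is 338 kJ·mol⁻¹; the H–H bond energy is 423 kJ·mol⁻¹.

Bonds broken (reactants):
  H–H: 8 × 423 = 3384
  S–S: 8 × 277 = 2216
  Σ(broken) = 5600 kJ
Bonds formed (products):
  S–H: 16 × 338 = 5408
  Σ(formed) = 5408 kJ
ΔH = Σ(broken) − Σ(formed) = 5600 − 5408 = +192 kJ

ΔH ≈ +192 kJ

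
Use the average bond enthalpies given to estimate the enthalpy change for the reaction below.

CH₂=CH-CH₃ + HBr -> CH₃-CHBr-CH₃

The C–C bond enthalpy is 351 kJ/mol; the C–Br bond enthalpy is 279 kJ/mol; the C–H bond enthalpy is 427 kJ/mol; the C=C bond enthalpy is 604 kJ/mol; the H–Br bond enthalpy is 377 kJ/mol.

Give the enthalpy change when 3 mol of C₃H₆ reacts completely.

ΔH = −228 kJ

Bonds broken (reactants):
  C–C: 1 × 351 = 351
  C–H: 6 × 427 = 2562
  C=C: 1 × 604 = 604
  H–Br: 1 × 377 = 377
  Σ(broken) = 3894 kJ
Bonds formed (products):
  C–Br: 1 × 279 = 279
  C–C: 2 × 351 = 702
  C–H: 7 × 427 = 2989
  Σ(formed) = 3970 kJ
ΔH = Σ(broken) − Σ(formed) = 3894 − 3970 = −76 kJ
For 3× the reaction as written: 3 × (−76) = −228 kJ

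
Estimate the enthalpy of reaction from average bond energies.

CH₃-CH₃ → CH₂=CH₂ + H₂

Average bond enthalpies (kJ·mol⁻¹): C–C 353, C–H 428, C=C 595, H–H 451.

ΔH ≈ +163 kJ

Bonds broken (reactants):
  C–C: 1 × 353 = 353
  C–H: 6 × 428 = 2568
  Σ(broken) = 2921 kJ
Bonds formed (products):
  C–H: 4 × 428 = 1712
  C=C: 1 × 595 = 595
  H–H: 1 × 451 = 451
  Σ(formed) = 2758 kJ
ΔH = Σ(broken) − Σ(formed) = 2921 − 2758 = +163 kJ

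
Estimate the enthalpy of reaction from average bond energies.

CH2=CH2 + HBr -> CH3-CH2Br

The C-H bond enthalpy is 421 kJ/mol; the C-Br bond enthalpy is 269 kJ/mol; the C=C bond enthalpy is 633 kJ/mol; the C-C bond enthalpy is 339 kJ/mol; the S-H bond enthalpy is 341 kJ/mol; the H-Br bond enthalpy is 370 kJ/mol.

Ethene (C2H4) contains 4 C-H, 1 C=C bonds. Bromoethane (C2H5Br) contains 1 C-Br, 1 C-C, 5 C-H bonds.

ΔH ≈ −26 kJ

Bonds broken (reactants):
  C-H: 4 × 421 = 1684
  C=C: 1 × 633 = 633
  H-Br: 1 × 370 = 370
  Σ(broken) = 2687 kJ
Bonds formed (products):
  C-Br: 1 × 269 = 269
  C-C: 1 × 339 = 339
  C-H: 5 × 421 = 2105
  Σ(formed) = 2713 kJ
ΔH = Σ(broken) − Σ(formed) = 2687 − 2713 = −26 kJ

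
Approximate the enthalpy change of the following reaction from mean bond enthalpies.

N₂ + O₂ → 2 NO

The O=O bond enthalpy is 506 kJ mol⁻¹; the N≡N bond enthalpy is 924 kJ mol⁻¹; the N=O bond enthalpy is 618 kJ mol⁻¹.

Bonds broken (reactants):
  N≡N: 1 × 924 = 924
  O=O: 1 × 506 = 506
  Σ(broken) = 1430 kJ
Bonds formed (products):
  N=O: 2 × 618 = 1236
  Σ(formed) = 1236 kJ
ΔH = Σ(broken) − Σ(formed) = 1430 − 1236 = +194 kJ

ΔH ≈ +194 kJ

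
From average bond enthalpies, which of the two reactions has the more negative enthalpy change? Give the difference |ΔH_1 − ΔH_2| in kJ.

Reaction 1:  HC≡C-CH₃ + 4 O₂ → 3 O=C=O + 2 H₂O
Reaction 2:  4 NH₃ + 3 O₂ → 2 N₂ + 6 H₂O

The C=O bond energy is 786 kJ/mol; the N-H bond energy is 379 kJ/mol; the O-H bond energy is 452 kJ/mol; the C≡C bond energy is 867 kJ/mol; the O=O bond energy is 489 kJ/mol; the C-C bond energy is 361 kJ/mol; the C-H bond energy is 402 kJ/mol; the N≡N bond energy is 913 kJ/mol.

Reaction 1:
  Bonds broken (reactants):
    C≡C: 1 × 867 = 867
    C-C: 1 × 361 = 361
    C-H: 4 × 402 = 1608
    O=O: 4 × 489 = 1956
    Σ(broken) = 4792 kJ
  Bonds formed (products):
    C=O: 6 × 786 = 4716
    O-H: 4 × 452 = 1808
    Σ(formed) = 6524 kJ
  ΔH_1 = 4792 − 6524 = −1732 kJ
Reaction 2:
  Bonds broken (reactants):
    N-H: 12 × 379 = 4548
    O=O: 3 × 489 = 1467
    Σ(broken) = 6015 kJ
  Bonds formed (products):
    N≡N: 2 × 913 = 1826
    O-H: 12 × 452 = 5424
    Σ(formed) = 7250 kJ
  ΔH_2 = 6015 − 7250 = −1235 kJ
ΔH_1 − ΔH_2 = −497 kJ, so reaction 1 has the more negative ΔH; |ΔH_1 − ΔH_2| = 497 kJ.

Reaction 1, by 497 kJ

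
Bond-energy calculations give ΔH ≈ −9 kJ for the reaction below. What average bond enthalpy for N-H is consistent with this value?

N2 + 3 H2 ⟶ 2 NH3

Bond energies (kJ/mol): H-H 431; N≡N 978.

D(N-H) ≈ 380 kJ/mol

Let D be the N-H bond energy.
Σ(broken) = 3×431 + 1×978 = 2271
Σ(formed) = 6×D = 6D
ΔH = Σ(broken) − Σ(formed) = (2271) − (6D) = +2271 − 6D
Setting this equal to −9 kJ gives 6D = 2280, so D = 380 kJ/mol.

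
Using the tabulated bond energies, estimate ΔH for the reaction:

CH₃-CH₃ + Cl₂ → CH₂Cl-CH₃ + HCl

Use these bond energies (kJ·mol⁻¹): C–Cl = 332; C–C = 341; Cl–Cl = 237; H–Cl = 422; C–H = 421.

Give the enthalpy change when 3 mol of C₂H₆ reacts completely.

ΔH = −288 kJ

Bonds broken (reactants):
  C–C: 1 × 341 = 341
  C–H: 6 × 421 = 2526
  Cl–Cl: 1 × 237 = 237
  Σ(broken) = 3104 kJ
Bonds formed (products):
  C–C: 1 × 341 = 341
  C–Cl: 1 × 332 = 332
  C–H: 5 × 421 = 2105
  H–Cl: 1 × 422 = 422
  Σ(formed) = 3200 kJ
ΔH = Σ(broken) − Σ(formed) = 3104 − 3200 = −96 kJ
For 3× the reaction as written: 3 × (−96) = −288 kJ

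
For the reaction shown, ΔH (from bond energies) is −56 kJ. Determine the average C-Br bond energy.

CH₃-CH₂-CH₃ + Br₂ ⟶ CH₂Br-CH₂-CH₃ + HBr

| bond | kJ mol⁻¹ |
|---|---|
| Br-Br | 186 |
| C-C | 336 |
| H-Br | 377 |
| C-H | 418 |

Let D be the C-Br bond energy.
Σ(broken) = 1×186 + 2×336 + 8×418 = 4202
Σ(formed) = 1×D + 2×336 + 7×418 + 1×377 = 3975 + D
ΔH = Σ(broken) − Σ(formed) = (4202) − (3975 + D) = +227 − D
Setting this equal to −56 kJ gives D = 283 kJ/mol.

D(C-Br) ≈ 283 kJ/mol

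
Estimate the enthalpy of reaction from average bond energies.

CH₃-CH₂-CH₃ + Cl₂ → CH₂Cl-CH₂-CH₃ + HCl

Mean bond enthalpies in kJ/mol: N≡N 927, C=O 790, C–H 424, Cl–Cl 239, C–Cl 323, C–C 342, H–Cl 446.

Bonds broken (reactants):
  C–C: 2 × 342 = 684
  C–H: 8 × 424 = 3392
  Cl–Cl: 1 × 239 = 239
  Σ(broken) = 4315 kJ
Bonds formed (products):
  C–C: 2 × 342 = 684
  C–Cl: 1 × 323 = 323
  C–H: 7 × 424 = 2968
  H–Cl: 1 × 446 = 446
  Σ(formed) = 4421 kJ
ΔH = Σ(broken) − Σ(formed) = 4315 − 4421 = −106 kJ

ΔH ≈ −106 kJ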